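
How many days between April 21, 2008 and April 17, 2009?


361 days

From April 21, 2008 to April 17, 2009
Rest of April 2008: 30 - 21 = 9
Full months: May 31, June 30, July 31, August 31, September 30, October 31, November 30, December 31, January 31, February 2009 28, March 31
Days into April 2009: 17
Total = 9 + 31 + 30 + 31 + 31 + 30 + 31 + 30 + 31 + 31 + 28 + 31 + 17 = 361 days


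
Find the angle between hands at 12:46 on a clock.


107.0°

Hour hand (12 ≡ 0 on the dial): 0×30 + 46×0.5 = 23.0°
Minute hand = 46×6 = 276°
Difference = |23.0 - 276| = 253.0°
Since > 180°: 360 - 253.0 = 107.0°


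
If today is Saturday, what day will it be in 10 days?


Start: Saturday (index 5)
(5 + 10) mod 7
= 15 mod 7
= 1
Index 1 → Tuesday

Tuesday


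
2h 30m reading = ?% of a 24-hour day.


Time: 150 minutes
Day: 1440 minutes
Percentage = (150/1440) × 100 ≈ 10.4%

10.4%


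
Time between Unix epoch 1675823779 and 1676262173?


Difference = 1676262173 - 1675823779 = 438394 seconds
In hours: 438394 / 3600 ≈ 121.8
In days: 438394 / 86400 ≈ 5.07

438394 seconds (121.8 hours / 5.07 days)


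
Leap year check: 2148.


Yes

Rules: divisible by 4 AND (not by 100 OR by 400)
2148 ÷ 4 = 537 exactly → divisible by 4
2148 ÷ 100 = 21 remainder 48 → not divisible by 100
Divisible by 4 but not by 100 → leap year


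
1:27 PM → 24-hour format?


13:27

Input: 1:27 PM
PM: 1 + 12 = 13


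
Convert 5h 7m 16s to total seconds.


18436 seconds

Hours: 5 × 3600 = 18000
Minutes: 7 × 60 = 420
Seconds: 16
Total = 18000 + 420 + 16 = 18436


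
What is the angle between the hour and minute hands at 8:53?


Hour hand = 8×30 + 53×0.5 = 266.5°
Minute hand = 53×6 = 318°
Difference = |266.5 - 318| = 51.5°

51.5°


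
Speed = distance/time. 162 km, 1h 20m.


121.5 km/h

Distance: 162 km
Time: 1h 20m = 80 min = 80/60 = 4/3 hours
Speed = 162 ÷ (4/3) = 162 × 3 / 4 = 486/4 = 121.5 km/h


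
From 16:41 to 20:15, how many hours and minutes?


End time in minutes: 20×60 + 15 = 1215
Start time in minutes: 16×60 + 41 = 1001
Difference = 1215 - 1001 = 214 minutes
= 3 hours 34 minutes

3h 34m


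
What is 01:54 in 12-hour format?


1:54 AM

Hour: 1
1 < 12 → AM


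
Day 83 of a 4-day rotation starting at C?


Shifts: A, B, C, D
Start: C (index 2)
Day 83: (2 + 83 - 1) mod 4
= 84 mod 4
= 0
Index 0 → shift A

Shift A


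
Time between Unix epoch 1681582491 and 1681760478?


177987 seconds (49.4 hours / 2.06 days)

Difference = 1681760478 - 1681582491 = 177987 seconds
In hours: 177987 / 3600 ≈ 49.4
In days: 177987 / 86400 ≈ 2.06


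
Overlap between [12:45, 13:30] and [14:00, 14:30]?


Meeting A: 765-810 (in minutes from midnight)
Meeting B: 840-870
Overlap start = max(765, 840) = 840
Overlap end = min(810, 870) = 810
Overlap = max(0, 810 - 840) = 0 min

0 minutes


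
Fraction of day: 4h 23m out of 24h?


0.1826 (18.26%)

Total minutes: 4×60 + 23 = 263
Day = 24×60 = 1440 minutes
Fraction = 263/1440 ≈ 0.1826
As a percentage: 263/1440 × 100 ≈ 18.26%


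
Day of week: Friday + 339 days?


Start: Friday (index 4)
(4 + 339) mod 7
= 343 mod 7
= 0
Index 0 → Monday

Monday


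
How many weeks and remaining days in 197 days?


Weeks: 197 ÷ 7 = 28 remainder 1

28 weeks 1 days


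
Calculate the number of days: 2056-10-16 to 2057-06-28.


255 days

From October 16, 2056 to June 28, 2057
Rest of October 2056: 31 - 16 = 15
Full months: November 30, December 31, January 31, February 2057 28, March 31, April 30, May 31
Days into June 2057: 28
Total = 15 + 30 + 31 + 31 + 28 + 31 + 30 + 31 + 28 = 255 days


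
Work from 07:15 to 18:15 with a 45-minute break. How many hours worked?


10h 15m (615 minutes)

Total time = (18×60+15) - (7×60+15)
= 1095 - 435 = 660 min
Minus break: 660 - 45 = 615 min
= 10h 15m


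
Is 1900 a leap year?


Rules: divisible by 4 AND (not by 100 OR by 400)
1900 ÷ 4 = 475 exactly → divisible by 4
1900 ÷ 100 = 19 exactly → divisible by 100
1900 ÷ 400 = 4 remainder 300 → not divisible by 400
Divisible by 100 but not by 400 → not a leap year

No


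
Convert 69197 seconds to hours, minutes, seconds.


Hours: 69197 ÷ 3600 = 19 remainder 797
Minutes: 797 ÷ 60 = 13 remainder 17
Seconds: 17

19h 13m 17s


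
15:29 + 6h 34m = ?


22:03

Start: 929 minutes from midnight
Add: 394 minutes
Total: 1323 minutes
Hours: 1323 ÷ 60 = 22 remainder 3


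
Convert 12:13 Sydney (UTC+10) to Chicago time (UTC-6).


20:13 (previous day)

Time difference = UTC-6 - UTC+10 = -16 hours
New hour = (12 -16) mod 24
= -4 mod 24 = 20
Minutes unchanged → 20:13; -4 < 0 → previous day


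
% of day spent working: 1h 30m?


6.3%

Time: 90 minutes
Day: 1440 minutes
Percentage = (90/1440) × 100 ≈ 6.3%


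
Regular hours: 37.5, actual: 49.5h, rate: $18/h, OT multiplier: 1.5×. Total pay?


Regular: 37.5h × $18 = $675.00
Overtime: 49.5 - 37.5 = 12.0h
OT pay: 12.0h × $18 × 1.5 = $324.00
Total = $675.00 + $324.00 = $999.00

$999.00


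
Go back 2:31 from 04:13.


01:42

Start: 253 minutes from midnight
Subtract: 151 minutes
Remaining: 253 - 151 = 102
Hours: 1, Minutes: 42


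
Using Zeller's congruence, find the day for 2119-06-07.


Zeller's congruence:
q=7, m=6, k=19, j=21
h = (7 + ⌊13×7/5⌋ + 19 + ⌊19/4⌋ + ⌊21/4⌋ - 2×21) mod 7
= (7 + 18 + 19 + 4 + 5 - 42) mod 7
= 11 mod 7 = 4
h=4 → Wednesday

Wednesday


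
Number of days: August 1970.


31 days

Month: August (month 8)
August has 31 days


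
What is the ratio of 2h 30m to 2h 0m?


5:4 (1.25)

Duration 1: 150 minutes
Duration 2: 120 minutes
Ratio = 150:120
GCD = 30
Simplified = 5:4
As a decimal: 5/4 = 1.25


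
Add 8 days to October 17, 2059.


October 25, 2059

Start: October 17, 2059
Add 8 days
October 17 + 8 = October 25, 2059


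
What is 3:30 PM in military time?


15:30

Input: 3:30 PM
PM: 3 + 12 = 15


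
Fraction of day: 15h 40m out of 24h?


Total minutes: 15×60 + 40 = 940
Day = 24×60 = 1440 minutes
Fraction = 940/1440 ≈ 0.6528
As a percentage: 940/1440 × 100 ≈ 65.28%

0.6528 (65.28%)


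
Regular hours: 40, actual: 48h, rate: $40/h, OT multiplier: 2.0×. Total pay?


$2240.00

Regular: 40h × $40 = $1600.00
Overtime: 48 - 40 = 8h
OT pay: 8h × $40 × 2.0 = $640.00
Total = $1600.00 + $640.00 = $2240.00


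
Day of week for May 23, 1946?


Thursday

Zeller's congruence:
q=23, m=5, k=46, j=19
h = (23 + ⌊13×6/5⌋ + 46 + ⌊46/4⌋ + ⌊19/4⌋ - 2×19) mod 7
= (23 + 15 + 46 + 11 + 4 - 38) mod 7
= 61 mod 7 = 5
h=5 → Thursday


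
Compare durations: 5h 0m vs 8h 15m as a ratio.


20:33 (0.61)

Duration 1: 300 minutes
Duration 2: 495 minutes
Ratio = 300:495
GCD = 15
Simplified = 20:33
As a decimal: 20/33 ≈ 0.61


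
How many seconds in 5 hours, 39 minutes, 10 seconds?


20350 seconds

Hours: 5 × 3600 = 18000
Minutes: 39 × 60 = 2340
Seconds: 10
Total = 18000 + 2340 + 10 = 20350


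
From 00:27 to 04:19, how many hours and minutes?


End time in minutes: 4×60 + 19 = 259
Start time in minutes: 0×60 + 27 = 27
Difference = 259 - 27 = 232 minutes
= 3 hours 52 minutes

3h 52m


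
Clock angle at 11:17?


Hour hand = 11×30 + 17×0.5 = 338.5°
Minute hand = 17×6 = 102°
Difference = |338.5 - 102| = 236.5°
Since > 180°: 360 - 236.5 = 123.5°

123.5°


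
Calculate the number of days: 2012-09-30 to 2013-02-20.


143 days

From September 30, 2012 to February 20, 2013
Rest of September 2012: 30 - 30 = 0
Full months: October 31, November 30, December 31, January 31
Days into February 2013: 20
Total = 0 + 31 + 30 + 31 + 31 + 20 = 143 days


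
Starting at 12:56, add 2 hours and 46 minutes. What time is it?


15:42

Start: 776 minutes from midnight
Add: 166 minutes
Total: 942 minutes
Hours: 942 ÷ 60 = 15 remainder 42


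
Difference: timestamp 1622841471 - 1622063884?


Difference = 1622841471 - 1622063884 = 777587 seconds
In hours: 777587 / 3600 ≈ 216.0
In days: 777587 / 86400 ≈ 9.00

777587 seconds (216.0 hours / 9.00 days)


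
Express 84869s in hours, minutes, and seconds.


Hours: 84869 ÷ 3600 = 23 remainder 2069
Minutes: 2069 ÷ 60 = 34 remainder 29
Seconds: 29

23h 34m 29s


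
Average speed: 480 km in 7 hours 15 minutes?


66.2 km/h

Distance: 480 km
Time: 7h 15m = 435 min = 435/60 = 29/4 hours
Speed = 480 ÷ (29/4) = 480 × 4 / 29 = 1920/29 ≈ 66.2 km/h


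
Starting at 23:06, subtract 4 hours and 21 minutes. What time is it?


18:45

Start: 1386 minutes from midnight
Subtract: 261 minutes
Remaining: 1386 - 261 = 1125
Hours: 18, Minutes: 45


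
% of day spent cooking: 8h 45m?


Time: 525 minutes
Day: 1440 minutes
Percentage = (525/1440) × 100 ≈ 36.5%

36.5%


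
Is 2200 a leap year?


No

Rules: divisible by 4 AND (not by 100 OR by 400)
2200 ÷ 4 = 550 exactly → divisible by 4
2200 ÷ 100 = 22 exactly → divisible by 100
2200 ÷ 400 = 5 remainder 200 → not divisible by 400
Divisible by 100 but not by 400 → not a leap year


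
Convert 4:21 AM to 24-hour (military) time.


Input: 4:21 AM
AM hour stays: 4

04:21


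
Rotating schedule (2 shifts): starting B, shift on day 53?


Shift B

Shifts: A, B
Start: B (index 1)
Day 53: (1 + 53 - 1) mod 2
= 53 mod 2
= 1
Index 1 → shift B


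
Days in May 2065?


Month: May (month 5)
May has 31 days

31 days


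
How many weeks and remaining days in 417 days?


59 weeks 4 days

Weeks: 417 ÷ 7 = 59 remainder 4


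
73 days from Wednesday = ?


Saturday

Start: Wednesday (index 2)
(2 + 73) mod 7
= 75 mod 7
= 5
Index 5 → Saturday


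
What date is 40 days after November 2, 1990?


Start: November 2, 1990
Add 40 days
November 2 → December 1: 30 - 2 + 1 = 29 days (40 - 29 = 11 left)
December 1 + 11 = December 12, 1990

December 12, 1990


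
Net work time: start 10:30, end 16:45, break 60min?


5h 15m (315 minutes)

Total time = (16×60+45) - (10×60+30)
= 1005 - 630 = 375 min
Minus break: 375 - 60 = 315 min
= 5h 15m


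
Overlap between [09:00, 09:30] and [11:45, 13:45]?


Meeting A: 540-570 (in minutes from midnight)
Meeting B: 705-825
Overlap start = max(540, 705) = 705
Overlap end = min(570, 825) = 570
Overlap = max(0, 570 - 705) = 0 min

0 minutes


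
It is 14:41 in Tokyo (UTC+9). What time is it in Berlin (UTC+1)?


Time difference = UTC+1 - UTC+9 = -8 hours
New hour = (14 -8) mod 24
= 6 mod 24 = 6
Minutes unchanged → 06:41

06:41


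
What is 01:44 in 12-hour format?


Hour: 1
1 < 12 → AM

1:44 AM


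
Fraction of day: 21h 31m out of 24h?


Total minutes: 21×60 + 31 = 1291
Day = 24×60 = 1440 minutes
Fraction = 1291/1440 ≈ 0.8965
As a percentage: 1291/1440 × 100 ≈ 89.65%

0.8965 (89.65%)


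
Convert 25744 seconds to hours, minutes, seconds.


7h 9m 4s

Hours: 25744 ÷ 3600 = 7 remainder 544
Minutes: 544 ÷ 60 = 9 remainder 4
Seconds: 4


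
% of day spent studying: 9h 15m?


Time: 555 minutes
Day: 1440 minutes
Percentage = (555/1440) × 100 ≈ 38.5%

38.5%


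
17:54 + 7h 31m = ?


Start: 1074 minutes from midnight
Add: 451 minutes
Total: 1525 minutes
Hours: 1525 ÷ 60 = 25 remainder 25
25 ≥ 24 → 25 - 24 = 1 (next day)

01:25 (next day)


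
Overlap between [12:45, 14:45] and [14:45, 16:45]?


Meeting A: 765-885 (in minutes from midnight)
Meeting B: 885-1005
Overlap start = max(765, 885) = 885
Overlap end = min(885, 1005) = 885
Overlap = max(0, 885 - 885) = 0 min

0 minutes


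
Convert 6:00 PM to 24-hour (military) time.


Input: 6:00 PM
PM: 6 + 12 = 18

18:00


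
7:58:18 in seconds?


28698 seconds

Hours: 7 × 3600 = 25200
Minutes: 58 × 60 = 3480
Seconds: 18
Total = 25200 + 3480 + 18 = 28698


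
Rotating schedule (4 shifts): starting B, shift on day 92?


Shift A

Shifts: A, B, C, D
Start: B (index 1)
Day 92: (1 + 92 - 1) mod 4
= 92 mod 4
= 0
Index 0 → shift A


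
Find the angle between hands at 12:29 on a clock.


Hour hand (12 ≡ 0 on the dial): 0×30 + 29×0.5 = 14.5°
Minute hand = 29×6 = 174°
Difference = |14.5 - 174| = 159.5°

159.5°


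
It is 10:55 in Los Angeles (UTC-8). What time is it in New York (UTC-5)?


13:55

Time difference = UTC-5 - UTC-8 = +3 hours
New hour = (10 + 3) mod 24
= 13 mod 24 = 13
Minutes unchanged → 13:55


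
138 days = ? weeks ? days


Weeks: 138 ÷ 7 = 19 remainder 5

19 weeks 5 days


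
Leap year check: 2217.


No

Rules: divisible by 4 AND (not by 100 OR by 400)
2217 ÷ 4 = 554 remainder 1 → not divisible by 4
Not divisible by 4 → not a leap year


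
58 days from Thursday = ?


Saturday

Start: Thursday (index 3)
(3 + 58) mod 7
= 61 mod 7
= 5
Index 5 → Saturday


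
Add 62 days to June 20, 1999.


August 21, 1999

Start: June 20, 1999
Add 62 days
June 20 → July 1: 30 - 20 + 1 = 11 days (62 - 11 = 51 left)
July 1 → August 1: 31 - 1 + 1 = 31 days (51 - 31 = 20 left)
August 1 + 20 = August 21, 1999


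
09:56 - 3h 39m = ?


06:17

Start: 596 minutes from midnight
Subtract: 219 minutes
Remaining: 596 - 219 = 377
Hours: 6, Minutes: 17


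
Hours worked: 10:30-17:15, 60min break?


Total time = (17×60+15) - (10×60+30)
= 1035 - 630 = 405 min
Minus break: 405 - 60 = 345 min
= 5h 45m

5h 45m (345 minutes)


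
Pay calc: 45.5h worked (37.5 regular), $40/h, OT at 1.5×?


$1980.00

Regular: 37.5h × $40 = $1500.00
Overtime: 45.5 - 37.5 = 8.0h
OT pay: 8.0h × $40 × 1.5 = $480.00
Total = $1500.00 + $480.00 = $1980.00


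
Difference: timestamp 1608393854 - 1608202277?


Difference = 1608393854 - 1608202277 = 191577 seconds
In hours: 191577 / 3600 ≈ 53.2
In days: 191577 / 86400 ≈ 2.22

191577 seconds (53.2 hours / 2.22 days)


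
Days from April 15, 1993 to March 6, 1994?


From April 15, 1993 to March 6, 1994
Rest of April 1993: 30 - 15 = 15
Full months: May 31, June 30, July 31, August 31, September 30, October 31, November 30, December 31, January 31, February 1994 28
Days into March 1994: 6
Total = 15 + 31 + 30 + 31 + 31 + 30 + 31 + 30 + 31 + 31 + 28 + 6 = 325 days

325 days


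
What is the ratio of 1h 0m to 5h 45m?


Duration 1: 60 minutes
Duration 2: 345 minutes
Ratio = 60:345
GCD = 15
Simplified = 4:23
As a decimal: 4/23 ≈ 0.17

4:23 (0.17)


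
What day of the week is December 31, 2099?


Zeller's congruence:
q=31, m=12, k=99, j=20
h = (31 + ⌊13×13/5⌋ + 99 + ⌊99/4⌋ + ⌊20/4⌋ - 2×20) mod 7
= (31 + 33 + 99 + 24 + 5 - 40) mod 7
= 152 mod 7 = 5
h=5 → Thursday

Thursday


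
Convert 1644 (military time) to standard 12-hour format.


Hour: 16
16 - 12 = 4 → PM

4:44 PM


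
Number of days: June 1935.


Month: June (month 6)
June has 30 days

30 days


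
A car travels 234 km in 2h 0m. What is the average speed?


Distance: 234 km
Time: 2 hours
Speed = 234 / 2 = 117.0 km/h

117.0 km/h


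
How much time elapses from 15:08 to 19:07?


3h 59m

End time in minutes: 19×60 + 7 = 1147
Start time in minutes: 15×60 + 8 = 908
Difference = 1147 - 908 = 239 minutes
= 3 hours 59 minutes


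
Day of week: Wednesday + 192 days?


Saturday

Start: Wednesday (index 2)
(2 + 192) mod 7
= 194 mod 7
= 5
Index 5 → Saturday


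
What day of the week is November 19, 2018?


Zeller's congruence:
q=19, m=11, k=18, j=20
h = (19 + ⌊13×12/5⌋ + 18 + ⌊18/4⌋ + ⌊20/4⌋ - 2×20) mod 7
= (19 + 31 + 18 + 4 + 5 - 40) mod 7
= 37 mod 7 = 2
h=2 → Monday

Monday


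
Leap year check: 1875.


No

Rules: divisible by 4 AND (not by 100 OR by 400)
1875 ÷ 4 = 468 remainder 3 → not divisible by 4
Not divisible by 4 → not a leap year


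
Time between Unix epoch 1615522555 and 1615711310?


Difference = 1615711310 - 1615522555 = 188755 seconds
In hours: 188755 / 3600 ≈ 52.4
In days: 188755 / 86400 ≈ 2.18

188755 seconds (52.4 hours / 2.18 days)


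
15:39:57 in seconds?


Hours: 15 × 3600 = 54000
Minutes: 39 × 60 = 2340
Seconds: 57
Total = 54000 + 2340 + 57 = 56397

56397 seconds


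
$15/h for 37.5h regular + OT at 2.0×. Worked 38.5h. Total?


$592.50

Regular: 37.5h × $15 = $562.50
Overtime: 38.5 - 37.5 = 1.0h
OT pay: 1.0h × $15 × 2.0 = $30.00
Total = $562.50 + $30.00 = $592.50


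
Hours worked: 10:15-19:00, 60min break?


Total time = (19×60+0) - (10×60+15)
= 1140 - 615 = 525 min
Minus break: 525 - 60 = 465 min
= 7h 45m

7h 45m (465 minutes)


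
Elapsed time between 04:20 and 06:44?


2h 24m

End time in minutes: 6×60 + 44 = 404
Start time in minutes: 4×60 + 20 = 260
Difference = 404 - 260 = 144 minutes
= 2 hours 24 minutes


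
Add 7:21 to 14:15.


21:36

Start: 855 minutes from midnight
Add: 441 minutes
Total: 1296 minutes
Hours: 1296 ÷ 60 = 21 remainder 36


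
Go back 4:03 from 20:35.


Start: 1235 minutes from midnight
Subtract: 243 minutes
Remaining: 1235 - 243 = 992
Hours: 16, Minutes: 32

16:32


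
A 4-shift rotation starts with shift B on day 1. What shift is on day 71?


Shifts: A, B, C, D
Start: B (index 1)
Day 71: (1 + 71 - 1) mod 4
= 71 mod 4
= 3
Index 3 → shift D

Shift D


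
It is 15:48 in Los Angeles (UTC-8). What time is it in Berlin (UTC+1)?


Time difference = UTC+1 - UTC-8 = +9 hours
New hour = (15 + 9) mod 24
= 24 mod 24 = 0
Minutes unchanged → 00:48; 24 ≥ 24 → next day

00:48 (next day)


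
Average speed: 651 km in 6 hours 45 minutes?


96.4 km/h

Distance: 651 km
Time: 6h 45m = 405 min = 405/60 = 27/4 hours
Speed = 651 ÷ (27/4) = 651 × 4 / 27 = 2604/27 ≈ 96.4 km/h


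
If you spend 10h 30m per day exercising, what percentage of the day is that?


43.8%

Time: 630 minutes
Day: 1440 minutes
Percentage = (630/1440) × 100 ≈ 43.8%


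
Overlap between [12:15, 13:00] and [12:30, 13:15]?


30 minutes

Meeting A: 735-780 (in minutes from midnight)
Meeting B: 750-795
Overlap start = max(735, 750) = 750
Overlap end = min(780, 795) = 780
Overlap = max(0, 780 - 750) = 30 min


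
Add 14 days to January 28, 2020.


February 11, 2020

Start: January 28, 2020
Add 14 days
January 28 → February 1: 31 - 28 + 1 = 4 days (14 - 4 = 10 left)
February 1 + 10 = February 11, 2020


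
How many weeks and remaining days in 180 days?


Weeks: 180 ÷ 7 = 25 remainder 5

25 weeks 5 days


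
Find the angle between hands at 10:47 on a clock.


41.5°

Hour hand = 10×30 + 47×0.5 = 323.5°
Minute hand = 47×6 = 282°
Difference = |323.5 - 282| = 41.5°


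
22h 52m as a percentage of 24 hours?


Total minutes: 22×60 + 52 = 1372
Day = 24×60 = 1440 minutes
Fraction = 1372/1440 ≈ 0.9528
As a percentage: 1372/1440 × 100 ≈ 95.28%

0.9528 (95.28%)


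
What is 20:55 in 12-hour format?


8:55 PM

Hour: 20
20 - 12 = 8 → PM


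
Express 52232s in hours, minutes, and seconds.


Hours: 52232 ÷ 3600 = 14 remainder 1832
Minutes: 1832 ÷ 60 = 30 remainder 32
Seconds: 32

14h 30m 32s


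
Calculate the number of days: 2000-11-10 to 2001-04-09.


From November 10, 2000 to April 9, 2001
Rest of November 2000: 30 - 10 = 20
Full months: December 31, January 31, February 2001 28, March 31
Days into April 2001: 9
Total = 20 + 31 + 31 + 28 + 31 + 9 = 150 days

150 days


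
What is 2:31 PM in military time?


Input: 2:31 PM
PM: 2 + 12 = 14

14:31


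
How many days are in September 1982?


Month: September (month 9)
September has 30 days

30 days


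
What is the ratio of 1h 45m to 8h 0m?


Duration 1: 105 minutes
Duration 2: 480 minutes
Ratio = 105:480
GCD = 15
Simplified = 7:32
As a decimal: 7/32 ≈ 0.22

7:32 (0.22)


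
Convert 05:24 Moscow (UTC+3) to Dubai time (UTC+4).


Time difference = UTC+4 - UTC+3 = +1 hours
New hour = (5 + 1) mod 24
= 6 mod 24 = 6
Minutes unchanged → 06:24

06:24


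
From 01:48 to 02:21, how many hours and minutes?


0h 33m

End time in minutes: 2×60 + 21 = 141
Start time in minutes: 1×60 + 48 = 108
Difference = 141 - 108 = 33 minutes
= 0 hours 33 minutes


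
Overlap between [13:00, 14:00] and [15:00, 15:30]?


0 minutes

Meeting A: 780-840 (in minutes from midnight)
Meeting B: 900-930
Overlap start = max(780, 900) = 900
Overlap end = min(840, 930) = 840
Overlap = max(0, 840 - 900) = 0 min


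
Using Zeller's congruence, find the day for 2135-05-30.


Zeller's congruence:
q=30, m=5, k=35, j=21
h = (30 + ⌊13×6/5⌋ + 35 + ⌊35/4⌋ + ⌊21/4⌋ - 2×21) mod 7
= (30 + 15 + 35 + 8 + 5 - 42) mod 7
= 51 mod 7 = 2
h=2 → Monday

Monday


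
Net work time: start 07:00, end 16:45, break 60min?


8h 45m (525 minutes)

Total time = (16×60+45) - (7×60+0)
= 1005 - 420 = 585 min
Minus break: 585 - 60 = 525 min
= 8h 45m


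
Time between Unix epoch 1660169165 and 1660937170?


768005 seconds (213.3 hours / 8.89 days)

Difference = 1660937170 - 1660169165 = 768005 seconds
In hours: 768005 / 3600 ≈ 213.3
In days: 768005 / 86400 ≈ 8.89


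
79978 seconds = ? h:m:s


Hours: 79978 ÷ 3600 = 22 remainder 778
Minutes: 778 ÷ 60 = 12 remainder 58
Seconds: 58

22h 12m 58s


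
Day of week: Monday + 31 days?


Start: Monday (index 0)
(0 + 31) mod 7
= 31 mod 7
= 3
Index 3 → Thursday

Thursday


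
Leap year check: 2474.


No

Rules: divisible by 4 AND (not by 100 OR by 400)
2474 ÷ 4 = 618 remainder 2 → not divisible by 4
Not divisible by 4 → not a leap year


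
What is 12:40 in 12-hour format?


Hour: 12
12 → 12 PM (noon)

12:40 PM


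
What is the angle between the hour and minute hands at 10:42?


Hour hand = 10×30 + 42×0.5 = 321.0°
Minute hand = 42×6 = 252°
Difference = |321.0 - 252| = 69.0°

69.0°


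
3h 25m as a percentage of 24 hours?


0.1424 (14.24%)

Total minutes: 3×60 + 25 = 205
Day = 24×60 = 1440 minutes
Fraction = 205/1440 ≈ 0.1424
As a percentage: 205/1440 × 100 ≈ 14.24%


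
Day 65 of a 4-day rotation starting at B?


Shift B

Shifts: A, B, C, D
Start: B (index 1)
Day 65: (1 + 65 - 1) mod 4
= 65 mod 4
= 1
Index 1 → shift B


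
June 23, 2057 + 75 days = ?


September 6, 2057

Start: June 23, 2057
Add 75 days
June 23 → July 1: 30 - 23 + 1 = 8 days (75 - 8 = 67 left)
July 1 → August 1: 31 - 1 + 1 = 31 days (67 - 31 = 36 left)
August 1 → September 1: 31 - 1 + 1 = 31 days (36 - 31 = 5 left)
September 1 + 5 = September 6, 2057


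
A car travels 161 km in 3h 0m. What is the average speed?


53.7 km/h

Distance: 161 km
Time: 3 hours
Speed = 161 / 3 ≈ 53.7 km/h


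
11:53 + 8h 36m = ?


20:29

Start: 713 minutes from midnight
Add: 516 minutes
Total: 1229 minutes
Hours: 1229 ÷ 60 = 20 remainder 29


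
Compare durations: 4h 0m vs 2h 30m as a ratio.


8:5 (1.60)

Duration 1: 240 minutes
Duration 2: 150 minutes
Ratio = 240:150
GCD = 30
Simplified = 8:5
As a decimal: 8/5 = 1.60


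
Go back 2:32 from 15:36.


13:04

Start: 936 minutes from midnight
Subtract: 152 minutes
Remaining: 936 - 152 = 784
Hours: 13, Minutes: 4


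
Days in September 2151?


Month: September (month 9)
September has 30 days

30 days


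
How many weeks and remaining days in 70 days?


10 weeks 0 days

Weeks: 70 ÷ 7 = 10 remainder 0


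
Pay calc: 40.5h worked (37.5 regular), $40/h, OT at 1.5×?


$1680.00

Regular: 37.5h × $40 = $1500.00
Overtime: 40.5 - 37.5 = 3.0h
OT pay: 3.0h × $40 × 1.5 = $180.00
Total = $1500.00 + $180.00 = $1680.00


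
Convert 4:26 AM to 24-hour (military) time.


04:26

Input: 4:26 AM
AM hour stays: 4


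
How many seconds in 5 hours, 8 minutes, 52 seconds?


18532 seconds

Hours: 5 × 3600 = 18000
Minutes: 8 × 60 = 480
Seconds: 52
Total = 18000 + 480 + 52 = 18532


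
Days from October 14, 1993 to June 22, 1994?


From October 14, 1993 to June 22, 1994
Rest of October 1993: 31 - 14 = 17
Full months: November 30, December 31, January 31, February 1994 28, March 31, April 30, May 31
Days into June 1994: 22
Total = 17 + 30 + 31 + 31 + 28 + 31 + 30 + 31 + 22 = 251 days

251 days


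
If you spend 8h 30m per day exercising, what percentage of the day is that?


35.4%

Time: 510 minutes
Day: 1440 minutes
Percentage = (510/1440) × 100 ≈ 35.4%


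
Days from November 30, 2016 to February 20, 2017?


82 days

From November 30, 2016 to February 20, 2017
Rest of November 2016: 30 - 30 = 0
Full months: December 31, January 31
Days into February 2017: 20
Total = 0 + 31 + 31 + 20 = 82 days


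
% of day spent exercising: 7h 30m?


31.3%

Time: 450 minutes
Day: 1440 minutes
Percentage = (450/1440) × 100 ≈ 31.3%


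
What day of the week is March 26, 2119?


Sunday

Zeller's congruence:
q=26, m=3, k=19, j=21
h = (26 + ⌊13×4/5⌋ + 19 + ⌊19/4⌋ + ⌊21/4⌋ - 2×21) mod 7
= (26 + 10 + 19 + 4 + 5 - 42) mod 7
= 22 mod 7 = 1
h=1 → Sunday


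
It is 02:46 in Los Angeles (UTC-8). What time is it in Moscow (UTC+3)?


Time difference = UTC+3 - UTC-8 = +11 hours
New hour = (2 + 11) mod 24
= 13 mod 24 = 13
Minutes unchanged → 13:46

13:46


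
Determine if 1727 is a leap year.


No

Rules: divisible by 4 AND (not by 100 OR by 400)
1727 ÷ 4 = 431 remainder 3 → not divisible by 4
Not divisible by 4 → not a leap year


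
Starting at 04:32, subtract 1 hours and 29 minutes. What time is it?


03:03

Start: 272 minutes from midnight
Subtract: 89 minutes
Remaining: 272 - 89 = 183
Hours: 3, Minutes: 3


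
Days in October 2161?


31 days

Month: October (month 10)
October has 31 days


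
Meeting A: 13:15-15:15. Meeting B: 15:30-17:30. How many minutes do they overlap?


0 minutes

Meeting A: 795-915 (in minutes from midnight)
Meeting B: 930-1050
Overlap start = max(795, 930) = 930
Overlap end = min(915, 1050) = 915
Overlap = max(0, 915 - 930) = 0 min


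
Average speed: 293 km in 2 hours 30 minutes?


117.2 km/h

Distance: 293 km
Time: 2h 30m = 150 min = 150/60 = 5/2 hours
Speed = 293 ÷ (5/2) = 293 × 2 / 5 = 586/5 = 117.2 km/h


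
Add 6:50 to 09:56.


16:46

Start: 596 minutes from midnight
Add: 410 minutes
Total: 1006 minutes
Hours: 1006 ÷ 60 = 16 remainder 46


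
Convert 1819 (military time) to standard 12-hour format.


Hour: 18
18 - 12 = 6 → PM

6:19 PM


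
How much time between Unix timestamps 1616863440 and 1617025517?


162077 seconds (45.0 hours / 1.88 days)

Difference = 1617025517 - 1616863440 = 162077 seconds
In hours: 162077 / 3600 ≈ 45.0
In days: 162077 / 86400 ≈ 1.88


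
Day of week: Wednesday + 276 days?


Start: Wednesday (index 2)
(2 + 276) mod 7
= 278 mod 7
= 5
Index 5 → Saturday

Saturday


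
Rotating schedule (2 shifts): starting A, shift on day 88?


Shift B

Shifts: A, B
Start: A (index 0)
Day 88: (0 + 88 - 1) mod 2
= 87 mod 2
= 1
Index 1 → shift B


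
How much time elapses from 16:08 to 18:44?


End time in minutes: 18×60 + 44 = 1124
Start time in minutes: 16×60 + 8 = 968
Difference = 1124 - 968 = 156 minutes
= 2 hours 36 minutes

2h 36m


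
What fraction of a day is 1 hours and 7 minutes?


0.0465 (4.65%)

Total minutes: 1×60 + 7 = 67
Day = 24×60 = 1440 minutes
Fraction = 67/1440 ≈ 0.0465
As a percentage: 67/1440 × 100 ≈ 4.65%


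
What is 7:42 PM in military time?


19:42

Input: 7:42 PM
PM: 7 + 12 = 19


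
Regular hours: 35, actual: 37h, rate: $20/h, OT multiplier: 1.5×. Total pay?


$760.00

Regular: 35h × $20 = $700.00
Overtime: 37 - 35 = 2h
OT pay: 2h × $20 × 1.5 = $60.00
Total = $700.00 + $60.00 = $760.00


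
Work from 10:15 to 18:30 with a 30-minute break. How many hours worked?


7h 45m (465 minutes)

Total time = (18×60+30) - (10×60+15)
= 1110 - 615 = 495 min
Minus break: 495 - 30 = 465 min
= 7h 45m


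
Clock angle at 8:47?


Hour hand = 8×30 + 47×0.5 = 263.5°
Minute hand = 47×6 = 282°
Difference = |263.5 - 282| = 18.5°

18.5°


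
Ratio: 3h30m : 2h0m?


Duration 1: 210 minutes
Duration 2: 120 minutes
Ratio = 210:120
GCD = 30
Simplified = 7:4
As a decimal: 7/4 = 1.75

7:4 (1.75)


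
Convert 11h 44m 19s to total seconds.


42259 seconds

Hours: 11 × 3600 = 39600
Minutes: 44 × 60 = 2640
Seconds: 19
Total = 39600 + 2640 + 19 = 42259


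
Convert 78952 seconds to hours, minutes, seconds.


Hours: 78952 ÷ 3600 = 21 remainder 3352
Minutes: 3352 ÷ 60 = 55 remainder 52
Seconds: 52

21h 55m 52s


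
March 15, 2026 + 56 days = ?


Start: March 15, 2026
Add 56 days
March 15 → April 1: 31 - 15 + 1 = 17 days (56 - 17 = 39 left)
April 1 → May 1: 30 - 1 + 1 = 30 days (39 - 30 = 9 left)
May 1 + 9 = May 10, 2026

May 10, 2026


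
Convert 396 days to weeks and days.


Weeks: 396 ÷ 7 = 56 remainder 4

56 weeks 4 days


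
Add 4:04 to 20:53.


00:57 (next day)

Start: 1253 minutes from midnight
Add: 244 minutes
Total: 1497 minutes
Hours: 1497 ÷ 60 = 24 remainder 57
24 ≥ 24 → 24 - 24 = 0 (next day)


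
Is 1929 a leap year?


Rules: divisible by 4 AND (not by 100 OR by 400)
1929 ÷ 4 = 482 remainder 1 → not divisible by 4
Not divisible by 4 → not a leap year

No


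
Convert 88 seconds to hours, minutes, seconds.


Hours: 88 ÷ 3600 = 0 remainder 88
Minutes: 88 ÷ 60 = 1 remainder 28
Seconds: 28

0h 1m 28s


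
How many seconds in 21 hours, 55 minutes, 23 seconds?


78923 seconds

Hours: 21 × 3600 = 75600
Minutes: 55 × 60 = 3300
Seconds: 23
Total = 75600 + 3300 + 23 = 78923


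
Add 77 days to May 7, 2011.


Start: May 7, 2011
Add 77 days
May 7 → June 1: 31 - 7 + 1 = 25 days (77 - 25 = 52 left)
June 1 → July 1: 30 - 1 + 1 = 30 days (52 - 30 = 22 left)
July 1 + 22 = July 23, 2011

July 23, 2011


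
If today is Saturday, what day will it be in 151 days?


Start: Saturday (index 5)
(5 + 151) mod 7
= 156 mod 7
= 2
Index 2 → Wednesday

Wednesday


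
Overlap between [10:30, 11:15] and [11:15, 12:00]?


0 minutes

Meeting A: 630-675 (in minutes from midnight)
Meeting B: 675-720
Overlap start = max(630, 675) = 675
Overlap end = min(675, 720) = 675
Overlap = max(0, 675 - 675) = 0 min


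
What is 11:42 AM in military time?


11:42

Input: 11:42 AM
AM hour stays: 11


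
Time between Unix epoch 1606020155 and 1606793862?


773707 seconds (214.9 hours / 8.95 days)

Difference = 1606793862 - 1606020155 = 773707 seconds
In hours: 773707 / 3600 ≈ 214.9
In days: 773707 / 86400 ≈ 8.95


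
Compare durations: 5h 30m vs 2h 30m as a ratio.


Duration 1: 330 minutes
Duration 2: 150 minutes
Ratio = 330:150
GCD = 30
Simplified = 11:5
As a decimal: 11/5 = 2.20

11:5 (2.20)


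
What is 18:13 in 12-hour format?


Hour: 18
18 - 12 = 6 → PM

6:13 PM


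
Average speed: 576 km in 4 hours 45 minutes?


Distance: 576 km
Time: 4h 45m = 285 min = 285/60 = 19/4 hours
Speed = 576 ÷ (19/4) = 576 × 4 / 19 = 2304/19 ≈ 121.3 km/h

121.3 km/h


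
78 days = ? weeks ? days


11 weeks 1 days

Weeks: 78 ÷ 7 = 11 remainder 1


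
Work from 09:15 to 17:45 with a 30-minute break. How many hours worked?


8h 0m (480 minutes)

Total time = (17×60+45) - (9×60+15)
= 1065 - 555 = 510 min
Minus break: 510 - 30 = 480 min
= 8h 0m


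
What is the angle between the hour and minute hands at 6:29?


Hour hand = 6×30 + 29×0.5 = 194.5°
Minute hand = 29×6 = 174°
Difference = |194.5 - 174| = 20.5°

20.5°


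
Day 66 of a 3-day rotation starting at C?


Shifts: A, B, C
Start: C (index 2)
Day 66: (2 + 66 - 1) mod 3
= 67 mod 3
= 1
Index 1 → shift B

Shift B


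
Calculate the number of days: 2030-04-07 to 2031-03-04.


331 days

From April 7, 2030 to March 4, 2031
Rest of April 2030: 30 - 7 = 23
Full months: May 31, June 30, July 31, August 31, September 30, October 31, November 30, December 31, January 31, February 2031 28
Days into March 2031: 4
Total = 23 + 31 + 30 + 31 + 31 + 30 + 31 + 30 + 31 + 31 + 28 + 4 = 331 days


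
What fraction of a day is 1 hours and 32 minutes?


Total minutes: 1×60 + 32 = 92
Day = 24×60 = 1440 minutes
Fraction = 92/1440 ≈ 0.0639
As a percentage: 92/1440 × 100 ≈ 6.39%

0.0639 (6.39%)


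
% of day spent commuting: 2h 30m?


10.4%

Time: 150 minutes
Day: 1440 minutes
Percentage = (150/1440) × 100 ≈ 10.4%


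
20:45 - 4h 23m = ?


Start: 1245 minutes from midnight
Subtract: 263 minutes
Remaining: 1245 - 263 = 982
Hours: 16, Minutes: 22

16:22


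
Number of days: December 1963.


Month: December (month 12)
December has 31 days

31 days


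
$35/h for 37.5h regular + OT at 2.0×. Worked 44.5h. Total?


Regular: 37.5h × $35 = $1312.50
Overtime: 44.5 - 37.5 = 7.0h
OT pay: 7.0h × $35 × 2.0 = $490.00
Total = $1312.50 + $490.00 = $1802.50

$1802.50


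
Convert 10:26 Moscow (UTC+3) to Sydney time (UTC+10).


17:26

Time difference = UTC+10 - UTC+3 = +7 hours
New hour = (10 + 7) mod 24
= 17 mod 24 = 17
Minutes unchanged → 17:26


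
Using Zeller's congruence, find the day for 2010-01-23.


Saturday

Zeller's congruence:
q=23, m=13, k=9, j=20
h = (23 + ⌊13×14/5⌋ + 9 + ⌊9/4⌋ + ⌊20/4⌋ - 2×20) mod 7
= (23 + 36 + 9 + 2 + 5 - 40) mod 7
= 35 mod 7 = 0
h=0 → Saturday


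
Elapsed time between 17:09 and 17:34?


0h 25m

End time in minutes: 17×60 + 34 = 1054
Start time in minutes: 17×60 + 9 = 1029
Difference = 1054 - 1029 = 25 minutes
= 0 hours 25 minutes


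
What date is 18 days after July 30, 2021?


August 17, 2021

Start: July 30, 2021
Add 18 days
July 30 → August 1: 31 - 30 + 1 = 2 days (18 - 2 = 16 left)
August 1 + 16 = August 17, 2021


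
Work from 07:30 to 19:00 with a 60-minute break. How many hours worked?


Total time = (19×60+0) - (7×60+30)
= 1140 - 450 = 690 min
Minus break: 690 - 60 = 630 min
= 10h 30m

10h 30m (630 minutes)


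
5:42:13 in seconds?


Hours: 5 × 3600 = 18000
Minutes: 42 × 60 = 2520
Seconds: 13
Total = 18000 + 2520 + 13 = 20533

20533 seconds


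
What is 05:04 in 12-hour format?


Hour: 5
5 < 12 → AM

5:04 AM


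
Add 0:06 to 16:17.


Start: 977 minutes from midnight
Add: 6 minutes
Total: 983 minutes
Hours: 983 ÷ 60 = 16 remainder 23

16:23


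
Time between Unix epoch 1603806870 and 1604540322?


733452 seconds (203.7 hours / 8.49 days)

Difference = 1604540322 - 1603806870 = 733452 seconds
In hours: 733452 / 3600 ≈ 203.7
In days: 733452 / 86400 ≈ 8.49


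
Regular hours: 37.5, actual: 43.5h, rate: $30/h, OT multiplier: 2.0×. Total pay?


Regular: 37.5h × $30 = $1125.00
Overtime: 43.5 - 37.5 = 6.0h
OT pay: 6.0h × $30 × 2.0 = $360.00
Total = $1125.00 + $360.00 = $1485.00

$1485.00


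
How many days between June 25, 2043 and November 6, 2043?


134 days

From June 25, 2043 to November 6, 2043
Rest of June 2043: 30 - 25 = 5
Full months: July 31, August 31, September 30, October 31
Days into November 2043: 6
Total = 5 + 31 + 31 + 30 + 31 + 6 = 134 days


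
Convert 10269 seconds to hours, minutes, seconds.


2h 51m 9s

Hours: 10269 ÷ 3600 = 2 remainder 3069
Minutes: 3069 ÷ 60 = 51 remainder 9
Seconds: 9


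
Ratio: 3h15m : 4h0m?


Duration 1: 195 minutes
Duration 2: 240 minutes
Ratio = 195:240
GCD = 15
Simplified = 13:16
As a decimal: 13/16 ≈ 0.81

13:16 (0.81)


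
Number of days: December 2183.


Month: December (month 12)
December has 31 days

31 days


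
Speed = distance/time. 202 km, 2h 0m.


Distance: 202 km
Time: 2 hours
Speed = 202 / 2 = 101.0 km/h

101.0 km/h


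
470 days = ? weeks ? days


67 weeks 1 days

Weeks: 470 ÷ 7 = 67 remainder 1


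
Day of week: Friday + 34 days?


Thursday

Start: Friday (index 4)
(4 + 34) mod 7
= 38 mod 7
= 3
Index 3 → Thursday


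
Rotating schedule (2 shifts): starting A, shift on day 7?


Shifts: A, B
Start: A (index 0)
Day 7: (0 + 7 - 1) mod 2
= 6 mod 2
= 0
Index 0 → shift A

Shift A


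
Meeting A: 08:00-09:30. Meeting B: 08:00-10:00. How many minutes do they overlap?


Meeting A: 480-570 (in minutes from midnight)
Meeting B: 480-600
Overlap start = max(480, 480) = 480
Overlap end = min(570, 600) = 570
Overlap = max(0, 570 - 480) = 90 min

90 minutes


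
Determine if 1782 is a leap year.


Rules: divisible by 4 AND (not by 100 OR by 400)
1782 ÷ 4 = 445 remainder 2 → not divisible by 4
Not divisible by 4 → not a leap year

No


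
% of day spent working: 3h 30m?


Time: 210 minutes
Day: 1440 minutes
Percentage = (210/1440) × 100 ≈ 14.6%

14.6%


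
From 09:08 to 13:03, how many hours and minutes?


3h 55m

End time in minutes: 13×60 + 3 = 783
Start time in minutes: 9×60 + 8 = 548
Difference = 783 - 548 = 235 minutes
= 3 hours 55 minutes


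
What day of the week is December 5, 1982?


Zeller's congruence:
q=5, m=12, k=82, j=19
h = (5 + ⌊13×13/5⌋ + 82 + ⌊82/4⌋ + ⌊19/4⌋ - 2×19) mod 7
= (5 + 33 + 82 + 20 + 4 - 38) mod 7
= 106 mod 7 = 1
h=1 → Sunday

Sunday


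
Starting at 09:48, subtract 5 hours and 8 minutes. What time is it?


04:40

Start: 588 minutes from midnight
Subtract: 308 minutes
Remaining: 588 - 308 = 280
Hours: 4, Minutes: 40


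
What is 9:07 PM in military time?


21:07

Input: 9:07 PM
PM: 9 + 12 = 21


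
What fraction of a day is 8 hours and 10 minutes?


0.3403 (34.03%)

Total minutes: 8×60 + 10 = 490
Day = 24×60 = 1440 minutes
Fraction = 490/1440 ≈ 0.3403
As a percentage: 490/1440 × 100 ≈ 34.03%


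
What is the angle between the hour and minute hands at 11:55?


27.5°

Hour hand = 11×30 + 55×0.5 = 357.5°
Minute hand = 55×6 = 330°
Difference = |357.5 - 330| = 27.5°


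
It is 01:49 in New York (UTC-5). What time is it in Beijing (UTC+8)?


Time difference = UTC+8 - UTC-5 = +13 hours
New hour = (1 + 13) mod 24
= 14 mod 24 = 14
Minutes unchanged → 14:49

14:49


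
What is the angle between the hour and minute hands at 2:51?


139.5°

Hour hand = 2×30 + 51×0.5 = 85.5°
Minute hand = 51×6 = 306°
Difference = |85.5 - 306| = 220.5°
Since > 180°: 360 - 220.5 = 139.5°


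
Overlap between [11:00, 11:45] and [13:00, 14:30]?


0 minutes

Meeting A: 660-705 (in minutes from midnight)
Meeting B: 780-870
Overlap start = max(660, 780) = 780
Overlap end = min(705, 870) = 705
Overlap = max(0, 705 - 780) = 0 min


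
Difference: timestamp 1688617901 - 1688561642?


Difference = 1688617901 - 1688561642 = 56259 seconds
In hours: 56259 / 3600 ≈ 15.6
In days: 56259 / 86400 ≈ 0.65

56259 seconds (15.6 hours / 0.65 days)


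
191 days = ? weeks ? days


Weeks: 191 ÷ 7 = 27 remainder 2

27 weeks 2 days


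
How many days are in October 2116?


31 days

Month: October (month 10)
October has 31 days


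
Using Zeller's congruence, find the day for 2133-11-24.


Zeller's congruence:
q=24, m=11, k=33, j=21
h = (24 + ⌊13×12/5⌋ + 33 + ⌊33/4⌋ + ⌊21/4⌋ - 2×21) mod 7
= (24 + 31 + 33 + 8 + 5 - 42) mod 7
= 59 mod 7 = 3
h=3 → Tuesday

Tuesday


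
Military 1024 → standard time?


Hour: 10
10 < 12 → AM

10:24 AM


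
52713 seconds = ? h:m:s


14h 38m 33s

Hours: 52713 ÷ 3600 = 14 remainder 2313
Minutes: 2313 ÷ 60 = 38 remainder 33
Seconds: 33


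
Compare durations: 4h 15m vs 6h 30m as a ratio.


Duration 1: 255 minutes
Duration 2: 390 minutes
Ratio = 255:390
GCD = 15
Simplified = 17:26
As a decimal: 17/26 ≈ 0.65

17:26 (0.65)


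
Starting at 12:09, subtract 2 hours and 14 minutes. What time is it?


Start: 729 minutes from midnight
Subtract: 134 minutes
Remaining: 729 - 134 = 595
Hours: 9, Minutes: 55

09:55


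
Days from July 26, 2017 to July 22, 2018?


361 days

From July 26, 2017 to July 22, 2018
Rest of July 2017: 31 - 26 = 5
Full months: August 31, September 30, October 31, November 30, December 31, January 31, February 2018 28, March 31, April 30, May 31, June 30
Days into July 2018: 22
Total = 5 + 31 + 30 + 31 + 30 + 31 + 31 + 28 + 31 + 30 + 31 + 30 + 22 = 361 days
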